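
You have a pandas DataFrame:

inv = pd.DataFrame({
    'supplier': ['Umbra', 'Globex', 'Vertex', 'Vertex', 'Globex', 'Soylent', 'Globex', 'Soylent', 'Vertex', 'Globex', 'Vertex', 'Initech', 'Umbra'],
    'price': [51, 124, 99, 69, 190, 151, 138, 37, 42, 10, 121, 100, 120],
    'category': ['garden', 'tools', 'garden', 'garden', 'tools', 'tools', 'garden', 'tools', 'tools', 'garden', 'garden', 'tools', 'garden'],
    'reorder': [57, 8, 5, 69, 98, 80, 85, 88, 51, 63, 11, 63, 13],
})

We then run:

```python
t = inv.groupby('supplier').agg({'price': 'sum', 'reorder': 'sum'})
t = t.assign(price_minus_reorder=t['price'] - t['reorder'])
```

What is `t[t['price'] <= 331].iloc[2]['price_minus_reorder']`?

101

group by supplier: sum(price), sum(reorder):
          price  reorder
supplier                
Globex      462      254
Initech     100       63
Soylent     188      168
Umbra       171       70
Vertex      331      136
add column price_minus_reorder = t['price'] - t['reorder']:
          price  reorder  price_minus_reorder
supplier                                     
Globex      462      254                  208
Initech     100       63                   37
Soylent     188      168                   20
Umbra       171       70                  101
Vertex      331      136                  195
filter rows where price <= 331:
          price  reorder  price_minus_reorder
supplier                                     
Initech     100       63                   37
Soylent     188      168                   20
Umbra       171       70                  101
Vertex      331      136                  195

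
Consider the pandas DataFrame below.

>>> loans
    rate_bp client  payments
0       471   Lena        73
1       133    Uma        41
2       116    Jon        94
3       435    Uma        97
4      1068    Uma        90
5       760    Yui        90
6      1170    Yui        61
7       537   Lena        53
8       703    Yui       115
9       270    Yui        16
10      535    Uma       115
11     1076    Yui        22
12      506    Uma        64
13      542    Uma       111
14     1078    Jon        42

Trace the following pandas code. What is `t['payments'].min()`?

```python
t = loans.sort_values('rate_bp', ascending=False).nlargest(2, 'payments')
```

115

sort by rate_bp descending:
    rate_bp client  payments
6      1170    Yui        61
14     1078    Jon        42
11     1076    Yui        22
4      1068    Uma        90
5       760    Yui        90
8       703    Yui       115
13      542    Uma       111
7       537   Lena        53
10      535    Uma       115
12      506    Uma        64
0       471   Lena        73
3       435    Uma        97
9       270    Yui        16
1       133    Uma        41
2       116    Jon        94
take 2 rows with largest payments:
    rate_bp client  payments
8       703    Yui       115
10      535    Uma       115
Hence 115.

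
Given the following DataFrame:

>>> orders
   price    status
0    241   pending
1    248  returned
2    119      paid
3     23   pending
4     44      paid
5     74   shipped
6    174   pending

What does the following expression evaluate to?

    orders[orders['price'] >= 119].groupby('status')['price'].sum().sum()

filter rows where price >= 119:
   price    status
0    241   pending
1    248  returned
2    119      paid
6    174   pending
group by status, sum of price:
status
paid        119
pending     415
returned    248
Name: price, dtype: int64
sum of the resulting series → 782

782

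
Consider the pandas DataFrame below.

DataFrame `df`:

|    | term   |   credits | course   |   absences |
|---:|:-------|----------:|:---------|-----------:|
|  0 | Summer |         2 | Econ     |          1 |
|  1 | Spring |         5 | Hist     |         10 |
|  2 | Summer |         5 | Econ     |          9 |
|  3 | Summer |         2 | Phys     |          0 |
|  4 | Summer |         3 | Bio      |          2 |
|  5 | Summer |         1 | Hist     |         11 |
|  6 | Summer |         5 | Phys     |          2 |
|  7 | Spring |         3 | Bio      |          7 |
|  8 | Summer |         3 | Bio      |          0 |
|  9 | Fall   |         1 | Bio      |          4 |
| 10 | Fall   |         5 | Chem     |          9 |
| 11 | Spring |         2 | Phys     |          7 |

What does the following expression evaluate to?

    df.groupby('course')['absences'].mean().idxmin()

Phys

group by course, mean of absences:
course
Bio      3.25
Chem     9.00
Econ     5.00
Hist    10.50
Phys     3.00
Name: absences, dtype: float64
So idxmin() = Phys.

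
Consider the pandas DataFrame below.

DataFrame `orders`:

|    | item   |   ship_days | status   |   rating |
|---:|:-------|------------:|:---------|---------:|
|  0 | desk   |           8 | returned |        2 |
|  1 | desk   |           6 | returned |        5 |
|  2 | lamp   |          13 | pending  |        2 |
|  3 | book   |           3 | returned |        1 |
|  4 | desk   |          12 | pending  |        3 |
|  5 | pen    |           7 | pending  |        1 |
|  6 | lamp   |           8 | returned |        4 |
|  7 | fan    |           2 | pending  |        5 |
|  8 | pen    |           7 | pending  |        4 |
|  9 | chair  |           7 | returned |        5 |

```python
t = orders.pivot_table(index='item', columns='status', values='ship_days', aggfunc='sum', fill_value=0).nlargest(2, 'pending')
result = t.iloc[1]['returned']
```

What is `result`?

pivot: rows=item, cols=status, sum(ship_days):
status  pending  returned
item                     
book          0         3
chair         0         7
desk         12        14
fan           2         0
lamp         13         8
pen          14         0
take 2 rows with largest pending:
status  pending  returned
item                     
pen          14         0
lamp         13         8

8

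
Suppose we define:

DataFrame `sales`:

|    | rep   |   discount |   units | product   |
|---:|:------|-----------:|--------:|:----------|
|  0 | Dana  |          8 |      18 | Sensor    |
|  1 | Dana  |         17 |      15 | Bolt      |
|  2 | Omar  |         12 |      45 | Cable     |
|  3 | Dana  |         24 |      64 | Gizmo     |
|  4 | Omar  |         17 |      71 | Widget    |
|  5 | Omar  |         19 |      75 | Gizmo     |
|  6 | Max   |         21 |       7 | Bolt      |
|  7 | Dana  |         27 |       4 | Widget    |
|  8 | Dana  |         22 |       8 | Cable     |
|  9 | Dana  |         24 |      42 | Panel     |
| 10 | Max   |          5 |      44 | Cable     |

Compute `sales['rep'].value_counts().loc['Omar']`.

value_counts of rep:
rep
Dana    6
Omar    3
Max     2
Name: count, dtype: int64
Finally, value at index 'Omar' = 3.

3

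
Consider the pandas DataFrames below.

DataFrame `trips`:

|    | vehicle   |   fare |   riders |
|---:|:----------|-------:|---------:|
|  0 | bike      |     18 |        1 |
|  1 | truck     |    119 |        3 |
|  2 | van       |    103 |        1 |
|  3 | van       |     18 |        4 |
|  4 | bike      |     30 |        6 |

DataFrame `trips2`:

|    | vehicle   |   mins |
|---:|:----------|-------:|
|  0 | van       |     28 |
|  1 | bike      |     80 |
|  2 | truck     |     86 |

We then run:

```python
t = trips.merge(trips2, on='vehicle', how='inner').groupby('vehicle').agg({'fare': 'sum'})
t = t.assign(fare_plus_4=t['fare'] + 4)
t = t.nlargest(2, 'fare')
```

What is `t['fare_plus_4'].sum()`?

248

merge on 'vehicle' (how='inner') → 5 rows:
  vehicle  fare  riders  mins
0    bike    18       1    80
1   truck   119       3    86
2     van   103       1    28
3     van    18       4    28
4    bike    30       6    80
group by vehicle, sum of fare:
         fare
vehicle      
bike       48
truck     119
van       121
add column fare_plus_4 = t['fare'] + 4:
         fare  fare_plus_4
vehicle                   
bike       48           52
truck     119          123
van       121          125
take 2 rows with largest fare:
         fare  fare_plus_4
vehicle                   
van       121          125
truck     119          123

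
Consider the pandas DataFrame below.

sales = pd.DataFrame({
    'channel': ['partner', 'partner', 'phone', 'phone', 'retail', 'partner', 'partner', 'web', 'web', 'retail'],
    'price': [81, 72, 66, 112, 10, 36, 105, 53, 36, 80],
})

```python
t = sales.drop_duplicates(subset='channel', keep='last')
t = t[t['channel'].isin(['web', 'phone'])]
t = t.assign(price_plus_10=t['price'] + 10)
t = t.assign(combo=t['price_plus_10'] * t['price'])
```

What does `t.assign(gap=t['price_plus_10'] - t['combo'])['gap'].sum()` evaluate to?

-15152

drop duplicate channel (keep=last):
   channel  price
3    phone    112
6  partner    105
8      web     36
9   retail     80
filter rows where channel in ['web', 'phone']:
  channel  price
3   phone    112
8     web     36
add column price_plus_10 = t['price'] + 10:
  channel  price  price_plus_10
3   phone    112            122
8     web     36             46
add column combo = t['price_plus_10'] * t['price']:
  channel  price  price_plus_10  combo
3   phone    112            122  13664
8     web     36             46   1656
add column gap = t['price_plus_10'] - t['combo']:
  channel  price  price_plus_10  combo    gap
3   phone    112            122  13664 -13542
8     web     36             46   1656  -1610
Taking the sum of column 'gap' gives -15152.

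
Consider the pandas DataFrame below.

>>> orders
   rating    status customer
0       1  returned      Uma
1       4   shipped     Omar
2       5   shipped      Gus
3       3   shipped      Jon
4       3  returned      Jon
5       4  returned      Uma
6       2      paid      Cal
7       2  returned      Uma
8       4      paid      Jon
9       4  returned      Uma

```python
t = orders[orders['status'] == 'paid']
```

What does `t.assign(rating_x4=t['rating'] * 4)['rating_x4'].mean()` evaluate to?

filter rows where status == 'paid':
   rating status customer
6       2   paid      Cal
8       4   paid      Jon
add column rating_x4 = t['rating'] * 4:
   rating status customer  rating_x4
6       2   paid      Cal          8
8       4   paid      Jon         16
The mean of column 'rating_x4' is 12.0.

12.0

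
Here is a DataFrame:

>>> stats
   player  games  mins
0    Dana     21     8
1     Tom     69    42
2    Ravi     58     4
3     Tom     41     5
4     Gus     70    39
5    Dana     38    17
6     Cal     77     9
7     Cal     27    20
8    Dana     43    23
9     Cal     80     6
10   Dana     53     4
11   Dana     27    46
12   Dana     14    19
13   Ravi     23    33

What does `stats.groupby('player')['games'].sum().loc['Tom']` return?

110

group by player, sum of games:
player
Cal     184
Dana    196
Gus      70
Ravi     81
Tom     110
Name: games, dtype: int64
The value at index 'Tom' is 110.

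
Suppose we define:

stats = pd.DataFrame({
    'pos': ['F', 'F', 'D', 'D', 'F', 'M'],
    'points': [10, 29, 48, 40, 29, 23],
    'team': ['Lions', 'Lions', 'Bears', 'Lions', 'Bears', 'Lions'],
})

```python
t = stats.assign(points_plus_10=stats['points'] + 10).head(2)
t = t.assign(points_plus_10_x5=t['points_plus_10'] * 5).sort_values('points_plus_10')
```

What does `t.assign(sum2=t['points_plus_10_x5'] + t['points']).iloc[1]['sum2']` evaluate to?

224

add column points_plus_10 = stats['points'] + 10:
  pos  points   team  points_plus_10
0   F      10  Lions              20
1   F      29  Lions              39
2   D      48  Bears              58
3   D      40  Lions              50
4   F      29  Bears              39
5   M      23  Lions              33
take first 2 rows:
  pos  points   team  points_plus_10
0   F      10  Lions              20
1   F      29  Lions              39
add column points_plus_10_x5 = t['points_plus_10'] * 5:
  pos  points   team  points_plus_10  points_plus_10_x5
0   F      10  Lions              20                100
1   F      29  Lions              39                195
sort by points_plus_10:
  pos  points   team  points_plus_10  points_plus_10_x5
0   F      10  Lions              20                100
1   F      29  Lions              39                195
add column sum2 = t['points_plus_10_x5'] + t['points']:
  pos  points   team  points_plus_10  points_plus_10_x5  sum2
0   F      10  Lions              20                100   110
1   F      29  Lions              39                195   224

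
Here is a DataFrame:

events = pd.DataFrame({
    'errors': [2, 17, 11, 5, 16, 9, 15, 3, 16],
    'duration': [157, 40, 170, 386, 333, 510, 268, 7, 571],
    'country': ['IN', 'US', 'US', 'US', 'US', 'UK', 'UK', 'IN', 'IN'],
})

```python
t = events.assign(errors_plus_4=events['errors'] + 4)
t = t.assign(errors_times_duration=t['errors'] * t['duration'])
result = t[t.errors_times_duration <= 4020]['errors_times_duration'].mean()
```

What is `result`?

add column errors_plus_4 = events['errors'] + 4:
   errors  duration country  errors_plus_4
0       2       157      IN              6
1      17        40      US             21
2      11       170      US             15
3       5       386      US              9
4      16       333      US             20
5       9       510      UK             13
6      15       268      UK             19
7       3         7      IN              7
8      16       571      IN             20
add column errors_times_duration = t['errors'] * t['duration']:
   errors  duration country  errors_plus_4  errors_times_duration
0       2       157      IN              6                    314
1      17        40      US             21                    680
2      11       170      US             15                   1870
3       5       386      US              9                   1930
4      16       333      US             20                   5328
5       9       510      UK             13                   4590
6      15       268      UK             19                   4020
7       3         7      IN              7                     21
8      16       571      IN             20                   9136
filter rows where errors_times_duration <= 4020:
   errors  duration country  errors_plus_4  errors_times_duration
0       2       157      IN              6                    314
1      17        40      US             21                    680
2      11       170      US             15                   1870
3       5       386      US              9                   1930
6      15       268      UK             19                   4020
7       3         7      IN              7                     21
Then the mean of column 'errors_times_duration': 1472.5

1472.5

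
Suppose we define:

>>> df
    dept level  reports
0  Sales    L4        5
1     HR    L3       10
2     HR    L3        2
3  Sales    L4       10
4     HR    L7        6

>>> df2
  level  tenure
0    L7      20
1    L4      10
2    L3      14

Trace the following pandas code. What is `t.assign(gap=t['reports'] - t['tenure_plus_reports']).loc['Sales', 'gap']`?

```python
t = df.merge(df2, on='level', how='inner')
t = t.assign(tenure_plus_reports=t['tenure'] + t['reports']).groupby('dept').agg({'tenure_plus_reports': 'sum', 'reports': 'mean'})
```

merge on 'level' (how='inner') → 5 rows:
    dept level  reports  tenure
0  Sales    L4        5      10
1     HR    L3       10      14
2     HR    L3        2      14
3  Sales    L4       10      10
4     HR    L7        6      20
add column tenure_plus_reports = t['tenure'] + t['reports']:
    dept level  reports  tenure  tenure_plus_reports
0  Sales    L4        5      10                   15
1     HR    L3       10      14                   24
2     HR    L3        2      14                   16
3  Sales    L4       10      10                   20
4     HR    L7        6      20                   26
group by dept: sum(tenure_plus_reports), mean(reports):
       tenure_plus_reports  reports
dept                               
HR                      66      6.0
Sales                   35      7.5
add column gap = t['reports'] - t['tenure_plus_reports']:
       tenure_plus_reports  reports   gap
dept                                     
HR                      66      6.0 -60.0
Sales                   35      7.5 -27.5
Hence -27.5.

-27.5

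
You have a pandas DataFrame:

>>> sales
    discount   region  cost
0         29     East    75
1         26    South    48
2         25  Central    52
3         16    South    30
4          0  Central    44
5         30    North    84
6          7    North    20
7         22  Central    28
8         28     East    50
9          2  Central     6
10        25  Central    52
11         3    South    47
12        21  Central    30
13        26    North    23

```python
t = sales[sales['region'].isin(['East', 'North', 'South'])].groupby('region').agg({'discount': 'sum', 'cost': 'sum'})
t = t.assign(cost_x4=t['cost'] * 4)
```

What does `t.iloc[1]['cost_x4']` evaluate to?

508

filter rows where region in ['East', 'North', 'South']:
    discount region  cost
0         29   East    75
1         26  South    48
3         16  South    30
5         30  North    84
6          7  North    20
8         28   East    50
11         3  South    47
13        26  North    23
group by region: sum(discount), sum(cost):
        discount  cost
region                
East          57   125
North         63   127
South         45   125
add column cost_x4 = t['cost'] * 4:
        discount  cost  cost_x4
region                         
East          57   125      500
North         63   127      508
South         45   125      500
The value at position 1, column 'cost_x4' is 508.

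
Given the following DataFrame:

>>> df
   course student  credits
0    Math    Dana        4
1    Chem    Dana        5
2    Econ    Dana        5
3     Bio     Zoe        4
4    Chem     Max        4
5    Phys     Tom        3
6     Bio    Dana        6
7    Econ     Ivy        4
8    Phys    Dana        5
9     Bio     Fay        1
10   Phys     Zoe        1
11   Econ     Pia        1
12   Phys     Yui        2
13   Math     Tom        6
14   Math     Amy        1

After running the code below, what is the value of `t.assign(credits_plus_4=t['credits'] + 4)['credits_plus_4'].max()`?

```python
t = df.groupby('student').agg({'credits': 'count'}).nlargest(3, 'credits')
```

group by student, count of credits:
         credits
student         
Amy            1
Dana           5
Fay            1
Ivy            1
Max            1
Pia            1
Tom            2
Yui            1
Zoe            2
take 3 rows with largest credits:
         credits
student         
Dana           5
Tom            2
Zoe            2
add column credits_plus_4 = t['credits'] + 4:
         credits  credits_plus_4
student                         
Dana           5               9
Tom            2               6
Zoe            2               6
Hence 9.

9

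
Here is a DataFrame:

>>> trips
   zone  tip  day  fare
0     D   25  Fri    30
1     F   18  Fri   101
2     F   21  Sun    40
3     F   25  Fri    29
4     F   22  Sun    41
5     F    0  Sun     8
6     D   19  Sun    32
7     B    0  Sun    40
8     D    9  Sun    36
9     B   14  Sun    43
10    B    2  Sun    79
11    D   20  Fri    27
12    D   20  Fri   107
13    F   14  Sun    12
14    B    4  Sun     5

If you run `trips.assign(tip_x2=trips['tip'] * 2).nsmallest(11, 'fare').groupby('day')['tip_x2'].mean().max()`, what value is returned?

46.6666666667

add column tip_x2 = trips['tip'] * 2:
   zone  tip  day  fare  tip_x2
0     D   25  Fri    30      50
1     F   18  Fri   101      36
2     F   21  Sun    40      42
3     F   25  Fri    29      50
4     F   22  Sun    41      44
5     F    0  Sun     8       0
6     D   19  Sun    32      38
7     B    0  Sun    40       0
8     D    9  Sun    36      18
9     B   14  Sun    43      28
10    B    2  Sun    79       4
11    D   20  Fri    27      40
12    D   20  Fri   107      40
13    F   14  Sun    12      28
14    B    4  Sun     5       8
take 11 rows with smallest fare:
   zone  tip  day  fare  tip_x2
14    B    4  Sun     5       8
5     F    0  Sun     8       0
13    F   14  Sun    12      28
11    D   20  Fri    27      40
3     F   25  Fri    29      50
0     D   25  Fri    30      50
6     D   19  Sun    32      38
8     D    9  Sun    36      18
2     F   21  Sun    40      42
7     B    0  Sun    40       0
4     F   22  Sun    41      44
group by day, mean of tip_x2:
day
Fri    46.666667
Sun    22.250000
Name: tip_x2, dtype: float64
So max() = 46.6666666667.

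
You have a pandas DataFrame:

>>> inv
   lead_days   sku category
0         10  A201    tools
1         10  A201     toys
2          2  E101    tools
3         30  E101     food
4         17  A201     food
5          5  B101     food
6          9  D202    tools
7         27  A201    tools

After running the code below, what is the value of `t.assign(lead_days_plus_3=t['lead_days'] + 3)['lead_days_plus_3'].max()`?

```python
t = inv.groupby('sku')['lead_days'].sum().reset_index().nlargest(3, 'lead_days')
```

group by sku, sum of lead_days:
sku
A201    64
B101     5
D202     9
E101    32
Name: lead_days, dtype: int64
reset_index():
    sku  lead_days
0  A201         64
1  B101          5
2  D202          9
3  E101         32
take 3 rows with largest lead_days:
    sku  lead_days
0  A201         64
3  E101         32
2  D202          9
add column lead_days_plus_3 = t['lead_days'] + 3:
    sku  lead_days  lead_days_plus_3
0  A201         64                67
3  E101         32                35
2  D202          9                12
Taking the max of column 'lead_days_plus_3' gives 67.

67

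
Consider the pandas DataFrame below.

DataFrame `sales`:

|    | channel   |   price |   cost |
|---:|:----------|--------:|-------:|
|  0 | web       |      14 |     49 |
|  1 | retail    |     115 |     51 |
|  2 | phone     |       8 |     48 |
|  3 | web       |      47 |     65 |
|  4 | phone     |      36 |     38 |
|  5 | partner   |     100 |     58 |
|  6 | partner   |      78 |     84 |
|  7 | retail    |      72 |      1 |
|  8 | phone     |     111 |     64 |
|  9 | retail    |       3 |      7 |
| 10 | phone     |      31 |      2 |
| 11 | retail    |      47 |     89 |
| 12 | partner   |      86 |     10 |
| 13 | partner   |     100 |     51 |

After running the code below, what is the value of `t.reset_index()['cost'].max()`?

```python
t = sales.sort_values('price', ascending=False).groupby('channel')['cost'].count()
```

sort by price descending:
    channel  price  cost
1    retail    115    51
8     phone    111    64
5   partner    100    58
13  partner    100    51
12  partner     86    10
6   partner     78    84
7    retail     72     1
3       web     47    65
11   retail     47    89
4     phone     36    38
10    phone     31     2
0       web     14    49
2     phone      8    48
9    retail      3     7
group by channel, count of cost:
channel
partner    4
phone      4
retail     4
web        2
Name: cost, dtype: int64
reset_index():
   channel  cost
0  partner     4
1    phone     4
2   retail     4
3      web     2

4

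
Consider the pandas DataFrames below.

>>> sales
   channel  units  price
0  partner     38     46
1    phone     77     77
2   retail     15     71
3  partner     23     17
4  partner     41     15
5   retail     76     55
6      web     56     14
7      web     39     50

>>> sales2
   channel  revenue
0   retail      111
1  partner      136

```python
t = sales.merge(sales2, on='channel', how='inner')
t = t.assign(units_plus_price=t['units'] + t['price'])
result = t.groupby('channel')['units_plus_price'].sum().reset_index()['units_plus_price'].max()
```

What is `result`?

merge on 'channel' (how='inner') → 5 rows:
   channel  units  price  revenue
0  partner     38     46      136
1   retail     15     71      111
2  partner     23     17      136
3  partner     41     15      136
4   retail     76     55      111
add column units_plus_price = t['units'] + t['price']:
   channel  units  price  revenue  units_plus_price
0  partner     38     46      136                84
1   retail     15     71      111                86
2  partner     23     17      136                40
3  partner     41     15      136                56
4   retail     76     55      111               131
group by channel, sum of units_plus_price:
channel
partner    180
retail     217
Name: units_plus_price, dtype: int64
reset_index():
   channel  units_plus_price
0  partner               180
1   retail               217
Taking the max of column 'units_plus_price' gives 217.

217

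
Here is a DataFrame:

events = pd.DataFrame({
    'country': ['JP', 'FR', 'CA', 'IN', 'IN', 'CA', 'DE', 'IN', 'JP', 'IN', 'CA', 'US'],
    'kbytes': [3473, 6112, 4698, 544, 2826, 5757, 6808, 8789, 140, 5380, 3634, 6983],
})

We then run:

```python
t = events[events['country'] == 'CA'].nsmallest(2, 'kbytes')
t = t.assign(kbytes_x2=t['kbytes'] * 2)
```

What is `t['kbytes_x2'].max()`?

filter rows where country == 'CA':
   country  kbytes
2       CA    4698
5       CA    5757
10      CA    3634
take 2 rows with smallest kbytes:
   country  kbytes
10      CA    3634
2       CA    4698
add column kbytes_x2 = t['kbytes'] * 2:
   country  kbytes  kbytes_x2
10      CA    3634       7268
2       CA    4698       9396
Then the max of column 'kbytes_x2': 9396

9396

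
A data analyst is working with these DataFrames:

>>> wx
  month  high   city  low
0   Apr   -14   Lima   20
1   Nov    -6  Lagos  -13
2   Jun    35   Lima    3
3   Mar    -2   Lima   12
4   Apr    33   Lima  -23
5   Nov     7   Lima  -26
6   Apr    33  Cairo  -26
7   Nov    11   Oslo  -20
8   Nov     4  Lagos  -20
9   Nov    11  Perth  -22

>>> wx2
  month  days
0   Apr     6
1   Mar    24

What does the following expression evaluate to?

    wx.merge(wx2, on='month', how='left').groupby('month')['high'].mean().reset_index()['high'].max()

35.0

merge on 'month' (how='left') → 10 rows:
  month  high   city  low  days
0   Apr   -14   Lima   20   6.0
1   Nov    -6  Lagos  -13   NaN
2   Jun    35   Lima    3   NaN
3   Mar    -2   Lima   12  24.0
4   Apr    33   Lima  -23   6.0
5   Nov     7   Lima  -26   NaN
6   Apr    33  Cairo  -26   6.0
7   Nov    11   Oslo  -20   NaN
8   Nov     4  Lagos  -20   NaN
9   Nov    11  Perth  -22   NaN
group by month, mean of high:
month
Apr    17.333333
Jun    35.000000
Mar    -2.000000
Nov     5.400000
Name: high, dtype: float64
reset_index():
  month       high
0   Apr  17.333333
1   Jun  35.000000
2   Mar  -2.000000
3   Nov   5.400000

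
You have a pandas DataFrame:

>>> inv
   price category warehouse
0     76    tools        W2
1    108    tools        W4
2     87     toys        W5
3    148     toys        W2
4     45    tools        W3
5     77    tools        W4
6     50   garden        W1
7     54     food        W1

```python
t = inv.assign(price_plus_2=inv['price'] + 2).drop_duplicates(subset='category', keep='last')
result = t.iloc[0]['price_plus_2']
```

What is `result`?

add column price_plus_2 = inv['price'] + 2:
   price category warehouse  price_plus_2
0     76    tools        W2            78
1    108    tools        W4           110
2     87     toys        W5            89
3    148     toys        W2           150
4     45    tools        W3            47
5     77    tools        W4            79
6     50   garden        W1            52
7     54     food        W1            56
drop duplicate category (keep=last):
   price category warehouse  price_plus_2
3    148     toys        W2           150
5     77    tools        W4            79
6     50   garden        W1            52
7     54     food        W1            56
Taking the value at position 0, column 'price_plus_2' gives 150.

150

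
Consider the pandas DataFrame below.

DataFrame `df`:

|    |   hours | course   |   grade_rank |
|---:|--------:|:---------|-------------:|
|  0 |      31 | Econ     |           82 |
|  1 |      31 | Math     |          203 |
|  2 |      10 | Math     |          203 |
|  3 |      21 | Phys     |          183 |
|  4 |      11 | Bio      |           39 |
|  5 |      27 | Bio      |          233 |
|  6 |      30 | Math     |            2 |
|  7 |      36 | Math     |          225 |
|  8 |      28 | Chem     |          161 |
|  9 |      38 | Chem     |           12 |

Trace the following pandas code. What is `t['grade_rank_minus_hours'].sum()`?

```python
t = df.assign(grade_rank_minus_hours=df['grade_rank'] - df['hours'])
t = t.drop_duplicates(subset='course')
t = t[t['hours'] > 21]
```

add column grade_rank_minus_hours = df['grade_rank'] - df['hours']:
   hours course  grade_rank  grade_rank_minus_hours
0     31   Econ          82                      51
1     31   Math         203                     172
2     10   Math         203                     193
3     21   Phys         183                     162
4     11    Bio          39                      28
5     27    Bio         233                     206
6     30   Math           2                     -28
7     36   Math         225                     189
8     28   Chem         161                     133
9     38   Chem          12                     -26
drop duplicate course (keep=first):
   hours course  grade_rank  grade_rank_minus_hours
0     31   Econ          82                      51
1     31   Math         203                     172
3     21   Phys         183                     162
4     11    Bio          39                      28
8     28   Chem         161                     133
filter rows where hours > 21:
   hours course  grade_rank  grade_rank_minus_hours
0     31   Econ          82                      51
1     31   Math         203                     172
8     28   Chem         161                     133
Finally, sum of column 'grade_rank_minus_hours' = 356.

356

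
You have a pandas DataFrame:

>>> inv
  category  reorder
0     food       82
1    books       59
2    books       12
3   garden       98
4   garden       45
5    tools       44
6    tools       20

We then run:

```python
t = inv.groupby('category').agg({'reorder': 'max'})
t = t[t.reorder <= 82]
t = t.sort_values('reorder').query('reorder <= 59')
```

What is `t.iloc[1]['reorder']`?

59

group by category, max of reorder:
          reorder
category         
books          59
food           82
garden         98
tools          44
filter rows where reorder <= 82:
          reorder
category         
books          59
food           82
tools          44
sort by reorder:
          reorder
category         
tools          44
books          59
food           82
filter rows where reorder <= 59:
          reorder
category         
tools          44
books          59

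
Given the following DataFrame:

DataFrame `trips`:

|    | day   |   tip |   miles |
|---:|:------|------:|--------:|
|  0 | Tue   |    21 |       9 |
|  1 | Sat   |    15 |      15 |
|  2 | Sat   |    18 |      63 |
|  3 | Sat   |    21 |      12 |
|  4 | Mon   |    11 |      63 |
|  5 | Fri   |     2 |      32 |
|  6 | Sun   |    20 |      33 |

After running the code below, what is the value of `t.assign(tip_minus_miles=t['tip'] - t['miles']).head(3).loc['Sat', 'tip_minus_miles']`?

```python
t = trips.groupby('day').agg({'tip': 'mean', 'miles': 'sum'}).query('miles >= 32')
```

group by day: mean(tip), sum(miles):
      tip  miles
day             
Fri   2.0     32
Mon  11.0     63
Sat  18.0     90
Sun  20.0     33
Tue  21.0      9
filter rows where miles >= 32:
      tip  miles
day             
Fri   2.0     32
Mon  11.0     63
Sat  18.0     90
Sun  20.0     33
add column tip_minus_miles = t['tip'] - t['miles']:
      tip  miles  tip_minus_miles
day                              
Fri   2.0     32            -30.0
Mon  11.0     63            -52.0
Sat  18.0     90            -72.0
Sun  20.0     33            -13.0
take first 3 rows:
      tip  miles  tip_minus_miles
day                              
Fri   2.0     32            -30.0
Mon  11.0     63            -52.0
Sat  18.0     90            -72.0

-72.0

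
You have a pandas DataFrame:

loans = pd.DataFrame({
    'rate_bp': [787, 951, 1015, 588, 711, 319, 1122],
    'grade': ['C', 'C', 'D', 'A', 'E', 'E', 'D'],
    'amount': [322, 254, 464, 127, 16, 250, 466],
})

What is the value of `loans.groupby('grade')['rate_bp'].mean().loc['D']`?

1068.5

group by grade, mean of rate_bp:
grade
A     588.0
C     869.0
D    1068.5
E     515.0
Name: rate_bp, dtype: float64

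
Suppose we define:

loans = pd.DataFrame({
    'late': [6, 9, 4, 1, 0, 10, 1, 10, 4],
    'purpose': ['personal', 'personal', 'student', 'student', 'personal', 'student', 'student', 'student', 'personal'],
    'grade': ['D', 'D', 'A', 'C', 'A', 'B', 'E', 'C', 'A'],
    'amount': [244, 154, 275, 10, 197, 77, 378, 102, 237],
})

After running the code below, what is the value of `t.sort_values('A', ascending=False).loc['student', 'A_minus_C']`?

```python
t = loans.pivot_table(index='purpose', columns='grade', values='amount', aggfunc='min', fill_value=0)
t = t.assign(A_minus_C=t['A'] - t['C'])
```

265

pivot: rows=purpose, cols=grade, min(amount):
grade       A   B   C    D    E
purpose                        
personal  197   0   0  154    0
student   275  77  10    0  378
add column A_minus_C = t['A'] - t['C']:
grade       A   B   C    D    E  A_minus_C
purpose                                   
personal  197   0   0  154    0        197
student   275  77  10    0  378        265
sort by A descending:
grade       A   B   C    D    E  A_minus_C
purpose                                   
student   275  77  10    0  378        265
personal  197   0   0  154    0        197
Taking the value at row 'student', column 'A_minus_C' gives 265.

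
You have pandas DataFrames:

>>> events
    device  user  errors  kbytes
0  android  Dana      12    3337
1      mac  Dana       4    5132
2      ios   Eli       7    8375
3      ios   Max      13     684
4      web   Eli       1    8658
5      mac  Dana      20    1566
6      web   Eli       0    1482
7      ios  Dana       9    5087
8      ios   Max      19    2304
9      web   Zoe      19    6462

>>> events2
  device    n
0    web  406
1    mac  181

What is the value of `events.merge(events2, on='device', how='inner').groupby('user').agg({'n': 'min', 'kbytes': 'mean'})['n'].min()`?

181

merge on 'device' (how='inner') → 5 rows:
  device  user  errors  kbytes    n
0    mac  Dana       4    5132  181
1    web   Eli       1    8658  406
2    mac  Dana      20    1566  181
3    web   Eli       0    1482  406
4    web   Zoe      19    6462  406
group by user: min(n), mean(kbytes):
        n  kbytes
user             
Dana  181  3349.0
Eli   406  5070.0
Zoe   406  6462.0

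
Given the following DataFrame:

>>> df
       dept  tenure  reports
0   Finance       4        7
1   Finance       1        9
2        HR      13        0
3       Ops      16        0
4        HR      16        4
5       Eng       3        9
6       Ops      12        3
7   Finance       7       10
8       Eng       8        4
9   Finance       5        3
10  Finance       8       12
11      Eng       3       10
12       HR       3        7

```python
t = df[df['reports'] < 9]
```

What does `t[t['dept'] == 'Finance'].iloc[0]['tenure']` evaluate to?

filter rows where reports < 9:
       dept  tenure  reports
0   Finance       4        7
2        HR      13        0
3       Ops      16        0
4        HR      16        4
6       Ops      12        3
8       Eng       8        4
9   Finance       5        3
12       HR       3        7
filter rows where dept == 'Finance':
      dept  tenure  reports
0  Finance       4        7
9  Finance       5        3
Taking the value at position 0, column 'tenure' gives 4.

4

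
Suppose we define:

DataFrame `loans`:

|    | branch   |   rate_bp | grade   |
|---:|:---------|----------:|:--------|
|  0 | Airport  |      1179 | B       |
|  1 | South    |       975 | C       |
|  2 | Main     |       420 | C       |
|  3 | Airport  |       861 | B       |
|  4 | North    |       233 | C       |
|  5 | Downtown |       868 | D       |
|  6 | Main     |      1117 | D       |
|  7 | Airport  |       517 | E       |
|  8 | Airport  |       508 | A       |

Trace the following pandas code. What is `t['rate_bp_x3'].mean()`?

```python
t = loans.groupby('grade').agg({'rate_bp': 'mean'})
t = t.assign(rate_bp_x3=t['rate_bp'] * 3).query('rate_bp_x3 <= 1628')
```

1567.66666667

group by grade, mean of rate_bp:
           rate_bp
grade             
A       508.000000
B      1020.000000
C       542.666667
D       992.500000
E       517.000000
add column rate_bp_x3 = t['rate_bp'] * 3:
           rate_bp  rate_bp_x3
grade                         
A       508.000000      1524.0
B      1020.000000      3060.0
C       542.666667      1628.0
D       992.500000      2977.5
E       517.000000      1551.0
filter rows where rate_bp_x3 <= 1628:
          rate_bp  rate_bp_x3
grade                        
A      508.000000      1524.0
C      542.666667      1628.0
E      517.000000      1551.0
Finally, mean of column 'rate_bp_x3' = 1567.66666667.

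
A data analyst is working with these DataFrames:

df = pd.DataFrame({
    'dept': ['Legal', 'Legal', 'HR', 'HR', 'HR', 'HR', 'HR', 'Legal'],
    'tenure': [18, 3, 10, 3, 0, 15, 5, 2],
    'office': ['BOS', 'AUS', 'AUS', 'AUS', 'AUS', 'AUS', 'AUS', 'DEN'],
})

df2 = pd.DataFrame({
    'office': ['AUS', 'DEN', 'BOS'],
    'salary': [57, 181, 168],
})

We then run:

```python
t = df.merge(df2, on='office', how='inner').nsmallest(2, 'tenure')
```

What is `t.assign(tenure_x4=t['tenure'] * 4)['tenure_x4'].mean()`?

merge on 'office' (how='inner') → 8 rows:
    dept  tenure office  salary
0  Legal      18    BOS     168
1  Legal       3    AUS      57
2     HR      10    AUS      57
3     HR       3    AUS      57
4     HR       0    AUS      57
5     HR      15    AUS      57
6     HR       5    AUS      57
7  Legal       2    DEN     181
take 2 rows with smallest tenure:
    dept  tenure office  salary
4     HR       0    AUS      57
7  Legal       2    DEN     181
add column tenure_x4 = t['tenure'] * 4:
    dept  tenure office  salary  tenure_x4
4     HR       0    AUS      57          0
7  Legal       2    DEN     181          8
mean of column 'tenure_x4' → 4.0

4.0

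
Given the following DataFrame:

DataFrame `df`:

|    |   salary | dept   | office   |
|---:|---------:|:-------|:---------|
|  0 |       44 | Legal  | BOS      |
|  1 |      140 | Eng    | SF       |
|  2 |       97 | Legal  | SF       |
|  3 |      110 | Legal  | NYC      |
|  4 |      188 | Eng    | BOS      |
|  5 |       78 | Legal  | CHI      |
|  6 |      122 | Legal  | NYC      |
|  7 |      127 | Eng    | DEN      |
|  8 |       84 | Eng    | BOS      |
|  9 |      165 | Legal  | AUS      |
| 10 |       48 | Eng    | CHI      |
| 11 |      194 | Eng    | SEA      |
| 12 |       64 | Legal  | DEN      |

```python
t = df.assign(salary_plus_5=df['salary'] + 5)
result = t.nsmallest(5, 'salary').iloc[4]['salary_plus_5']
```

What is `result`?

add column salary_plus_5 = df['salary'] + 5:
    salary   dept office  salary_plus_5
0       44  Legal    BOS             49
1      140    Eng     SF            145
2       97  Legal     SF            102
3      110  Legal    NYC            115
4      188    Eng    BOS            193
5       78  Legal    CHI             83
6      122  Legal    NYC            127
7      127    Eng    DEN            132
8       84    Eng    BOS             89
9      165  Legal    AUS            170
10      48    Eng    CHI             53
11     194    Eng    SEA            199
12      64  Legal    DEN             69
take 5 rows with smallest salary:
    salary   dept office  salary_plus_5
0       44  Legal    BOS             49
10      48    Eng    CHI             53
12      64  Legal    DEN             69
5       78  Legal    CHI             83
8       84    Eng    BOS             89
value at position 4, column 'salary_plus_5' → 89

89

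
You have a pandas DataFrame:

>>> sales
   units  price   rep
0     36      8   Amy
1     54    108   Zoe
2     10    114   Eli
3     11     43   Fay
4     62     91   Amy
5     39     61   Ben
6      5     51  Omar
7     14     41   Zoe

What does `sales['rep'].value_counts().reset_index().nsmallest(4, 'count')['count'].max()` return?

1

value_counts of rep:
rep
Amy     2
Zoe     2
Eli     1
Fay     1
Ben     1
Omar    1
Name: count, dtype: int64
reset_index():
    rep  count
0   Amy      2
1   Zoe      2
2   Eli      1
3   Fay      1
4   Ben      1
5  Omar      1
take 4 rows with smallest count:
    rep  count
2   Eli      1
3   Fay      1
4   Ben      1
5  Omar      1
Hence 1.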